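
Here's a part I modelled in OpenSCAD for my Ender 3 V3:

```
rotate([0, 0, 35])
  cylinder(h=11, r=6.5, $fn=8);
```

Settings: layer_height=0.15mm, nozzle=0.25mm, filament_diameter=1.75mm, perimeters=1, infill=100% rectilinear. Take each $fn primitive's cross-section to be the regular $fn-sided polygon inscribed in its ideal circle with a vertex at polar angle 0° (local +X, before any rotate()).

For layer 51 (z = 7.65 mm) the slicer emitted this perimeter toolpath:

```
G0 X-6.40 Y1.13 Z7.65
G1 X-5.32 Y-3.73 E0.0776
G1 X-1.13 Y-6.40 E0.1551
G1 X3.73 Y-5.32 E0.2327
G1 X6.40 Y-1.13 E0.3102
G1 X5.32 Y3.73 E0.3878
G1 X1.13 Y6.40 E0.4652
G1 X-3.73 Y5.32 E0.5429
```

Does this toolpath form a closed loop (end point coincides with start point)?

Start point (G0): (-6.40, 1.13). End point (last G1): the path does not return to the start — open.

no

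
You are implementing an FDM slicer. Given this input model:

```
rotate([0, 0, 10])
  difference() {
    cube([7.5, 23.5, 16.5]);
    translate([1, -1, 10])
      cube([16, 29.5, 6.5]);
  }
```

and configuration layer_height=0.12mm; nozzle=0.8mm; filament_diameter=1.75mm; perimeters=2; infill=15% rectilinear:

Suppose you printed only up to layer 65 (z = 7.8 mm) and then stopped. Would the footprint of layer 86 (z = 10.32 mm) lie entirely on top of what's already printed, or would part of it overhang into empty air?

entirely on top

Compare the two slices. At z = 7.8: the 7.5×23.5 cube contributes its full rectangle (area 176.25 mm²); the cube at (1, -1) is absent (z outside [10, 16.5]); Subtracting the remaining from the first: none of the subtracted shapes is present at this height, so the 7.5×23.5 cube is unchanged — area = 176.25 mm²; (whole slice rotated 10° about Z — lengths, areas and connectivity unchanged). At z = 10.32: the 7.5×23.5 cube contributes its full rectangle (area 176.25 mm²); the cube at (1, -1) is present — its section is the full 16×29.5 rectangle (area 472.00 mm²); After the difference (first − rest): starting from the 7.5×23.5 cube (176.25 mm²), the 16×29.5 cube at (1, -1) partially overlaps it — only the 152.75 mm² overlap (of its 472.00 mm²) is removed, clipping the outline — area = 23.50 mm²; (whole slice rotated 10° about Z — lengths, areas and connectivity unchanged). Checking containment: the cross-section at z = 10.32 is a subset of the cross-section at z = 7.8.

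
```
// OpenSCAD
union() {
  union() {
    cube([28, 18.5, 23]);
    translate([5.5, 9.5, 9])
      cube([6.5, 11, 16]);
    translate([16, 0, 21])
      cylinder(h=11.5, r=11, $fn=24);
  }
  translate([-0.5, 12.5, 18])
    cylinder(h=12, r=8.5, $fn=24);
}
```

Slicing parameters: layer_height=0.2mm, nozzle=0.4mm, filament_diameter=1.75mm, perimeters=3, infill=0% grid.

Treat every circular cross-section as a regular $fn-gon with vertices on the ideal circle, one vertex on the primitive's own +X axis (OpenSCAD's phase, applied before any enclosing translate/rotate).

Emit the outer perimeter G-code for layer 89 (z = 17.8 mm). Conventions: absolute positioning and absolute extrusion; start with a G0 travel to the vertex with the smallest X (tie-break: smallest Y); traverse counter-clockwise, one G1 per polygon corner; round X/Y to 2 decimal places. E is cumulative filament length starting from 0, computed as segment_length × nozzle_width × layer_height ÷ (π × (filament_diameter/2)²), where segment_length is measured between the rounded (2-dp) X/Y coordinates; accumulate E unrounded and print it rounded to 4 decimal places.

At z = 17.8 mm: the 28×18.5 cube contributes its full rectangle; the cube at (5.5, 9.5) (footprint 6.5×11) is included at this height; the cylinder at (16, 0) is absent (z outside [21, 32.5]); Combining (union): the regions partially overlap (shared area 58.50 mm²), so overlapping operands fuse into one piece — 1 connected region; the cylinder at (-0.5, 12.5) is absent (z outside [18, 30]); Merging all regions: only that combined region is present, so the union is just that shape — 1 connected region. The outline is a single polygon with 8 vertices. Extrusion per mm of travel: 0.4 × 0.2 / (π × 0.875²) = 0.033260. Accumulating E over each segment gives final E = 3.2262.

G0 X0.00 Y0.00 Z17.80
G1 X28.00 Y0.00 E0.9313
G1 X28.00 Y18.50 E1.5466
G1 X12.00 Y18.50 E2.0788
G1 X12.00 Y20.50 E2.1453
G1 X5.50 Y20.50 E2.3615
G1 X5.50 Y18.50 E2.4280
G1 X0.00 Y18.50 E2.6109
G1 X0.00 Y0.00 E3.2262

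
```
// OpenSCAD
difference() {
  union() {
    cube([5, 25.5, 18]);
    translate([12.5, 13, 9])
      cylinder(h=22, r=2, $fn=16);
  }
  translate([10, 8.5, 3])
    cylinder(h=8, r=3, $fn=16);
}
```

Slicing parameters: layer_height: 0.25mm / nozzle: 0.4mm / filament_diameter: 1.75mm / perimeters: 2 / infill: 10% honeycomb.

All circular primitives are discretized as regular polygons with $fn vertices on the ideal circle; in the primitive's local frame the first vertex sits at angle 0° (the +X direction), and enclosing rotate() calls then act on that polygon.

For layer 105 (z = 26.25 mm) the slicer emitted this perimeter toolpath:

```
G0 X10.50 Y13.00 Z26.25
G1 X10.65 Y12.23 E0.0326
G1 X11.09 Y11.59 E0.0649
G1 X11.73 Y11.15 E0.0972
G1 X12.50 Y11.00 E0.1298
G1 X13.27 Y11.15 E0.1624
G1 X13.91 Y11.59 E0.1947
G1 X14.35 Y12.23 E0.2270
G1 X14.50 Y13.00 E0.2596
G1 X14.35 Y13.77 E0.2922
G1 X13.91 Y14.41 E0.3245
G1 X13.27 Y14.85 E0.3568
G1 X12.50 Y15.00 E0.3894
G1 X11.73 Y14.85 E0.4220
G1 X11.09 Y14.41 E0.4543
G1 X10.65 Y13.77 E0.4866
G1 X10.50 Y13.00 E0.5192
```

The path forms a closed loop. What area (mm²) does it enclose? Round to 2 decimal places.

12.25 mm²

Apply the shoelace formula to the sequence of (X, Y) vertices; enclosed area = 12.25 mm².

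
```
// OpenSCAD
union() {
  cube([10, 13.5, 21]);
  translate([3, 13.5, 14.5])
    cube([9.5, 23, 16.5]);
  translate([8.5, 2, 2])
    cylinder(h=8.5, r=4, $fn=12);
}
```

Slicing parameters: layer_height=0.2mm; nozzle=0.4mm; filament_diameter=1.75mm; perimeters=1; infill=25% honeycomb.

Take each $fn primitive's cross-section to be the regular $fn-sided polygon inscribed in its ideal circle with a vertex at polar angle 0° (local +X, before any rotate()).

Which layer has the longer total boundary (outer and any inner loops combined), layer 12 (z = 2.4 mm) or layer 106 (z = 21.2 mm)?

layer 106 (z = 21.2 mm)

Layer 12 (z = 2.4): the cube (footprint 10×13.5) is included at this height (perimeter 47.00 mm); the cube at (3, 13.5) is absent (z outside [14.5, 31]); the r=4 cylinder at (8.5, 2) contributes a regular 12-gon of circumradius 4 (perimeter = 2·12·4.000·sin(180°/12) = 24.85 mm); Taking the union: the regions partially overlap (shared area 28.16 mm²), so the edge portions inside another operand are dropped and the merged outline is re-measured after clipping — boundary = 51.45 mm. So its perimeter = 51.45 mm. Layer 106 (z = 21.2): the cube does not reach this height (z outside [0, 21]); the cube at (3, 13.5) is present — its section is the full 9.5×23 rectangle (perimeter 65.00 mm); the cylinder at (8.5, 2) is absent (z outside [2, 10.5]); Merging all regions: only the 9.5×23 cube at (3, 13.5) is present, so the union is just that shape — boundary = 65.00 mm. So its perimeter = 65.00 mm. Layer 106 is larger (65.00 vs 51.45 mm).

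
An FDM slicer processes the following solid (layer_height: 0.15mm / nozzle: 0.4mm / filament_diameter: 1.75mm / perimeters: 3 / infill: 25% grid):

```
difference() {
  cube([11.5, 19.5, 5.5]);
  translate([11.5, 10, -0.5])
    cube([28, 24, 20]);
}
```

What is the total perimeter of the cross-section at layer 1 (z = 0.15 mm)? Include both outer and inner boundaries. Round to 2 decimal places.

At z = 0.15 mm: the cube is present — its section is the full 11.5×19.5 rectangle (perimeter 62.00 mm); the cube at (11.5, 10) (footprint 28×24) is included at this height (perimeter 104.00 mm); After the difference (first − rest): starting from the 11.5×19.5 cube, the 28×24 cube at (11.5, 10) misses the remaining region (no effect) — boundary = 62.00 mm. Overall, the cross-section is a single solid region. Total boundary length (outer) = 62.00 mm.

62.00 mm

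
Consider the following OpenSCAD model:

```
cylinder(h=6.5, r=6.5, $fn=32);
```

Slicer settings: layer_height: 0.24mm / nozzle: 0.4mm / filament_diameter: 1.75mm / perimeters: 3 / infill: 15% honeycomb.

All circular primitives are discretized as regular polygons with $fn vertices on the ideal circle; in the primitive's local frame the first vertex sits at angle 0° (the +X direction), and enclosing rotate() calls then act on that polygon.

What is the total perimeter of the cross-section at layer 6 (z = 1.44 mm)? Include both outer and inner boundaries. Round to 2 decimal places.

At z = 1.44 mm: the r=6.5 cylinder gives a regular 32-gon of circumradius 6.5 (constant along its height) (perimeter = 2·32·6.500·sin(180°/32) = 40.78 mm). Overall, the cross-section is a single solid region. Total boundary length (outer) = 40.78 mm.

40.78 mm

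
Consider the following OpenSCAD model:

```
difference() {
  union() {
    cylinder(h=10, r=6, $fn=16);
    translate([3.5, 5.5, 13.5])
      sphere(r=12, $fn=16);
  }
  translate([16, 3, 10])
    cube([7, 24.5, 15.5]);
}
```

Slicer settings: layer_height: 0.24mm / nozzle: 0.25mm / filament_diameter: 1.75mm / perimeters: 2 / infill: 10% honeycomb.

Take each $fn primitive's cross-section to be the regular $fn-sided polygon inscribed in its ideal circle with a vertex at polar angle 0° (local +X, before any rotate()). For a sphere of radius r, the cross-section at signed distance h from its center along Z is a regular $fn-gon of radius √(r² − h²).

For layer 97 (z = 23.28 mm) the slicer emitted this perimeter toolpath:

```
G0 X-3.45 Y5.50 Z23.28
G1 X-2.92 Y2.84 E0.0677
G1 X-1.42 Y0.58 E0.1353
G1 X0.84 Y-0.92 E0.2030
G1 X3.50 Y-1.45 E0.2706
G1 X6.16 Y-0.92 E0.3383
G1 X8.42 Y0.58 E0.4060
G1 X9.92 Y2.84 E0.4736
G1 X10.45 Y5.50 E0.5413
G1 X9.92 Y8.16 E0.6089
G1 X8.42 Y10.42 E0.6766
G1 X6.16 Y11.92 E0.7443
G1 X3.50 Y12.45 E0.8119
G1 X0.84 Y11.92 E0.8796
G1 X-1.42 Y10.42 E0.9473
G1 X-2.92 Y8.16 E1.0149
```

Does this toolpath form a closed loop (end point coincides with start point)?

Start point (G0): (-3.45, 5.50). End point (last G1): the path does not return to the start — open.

no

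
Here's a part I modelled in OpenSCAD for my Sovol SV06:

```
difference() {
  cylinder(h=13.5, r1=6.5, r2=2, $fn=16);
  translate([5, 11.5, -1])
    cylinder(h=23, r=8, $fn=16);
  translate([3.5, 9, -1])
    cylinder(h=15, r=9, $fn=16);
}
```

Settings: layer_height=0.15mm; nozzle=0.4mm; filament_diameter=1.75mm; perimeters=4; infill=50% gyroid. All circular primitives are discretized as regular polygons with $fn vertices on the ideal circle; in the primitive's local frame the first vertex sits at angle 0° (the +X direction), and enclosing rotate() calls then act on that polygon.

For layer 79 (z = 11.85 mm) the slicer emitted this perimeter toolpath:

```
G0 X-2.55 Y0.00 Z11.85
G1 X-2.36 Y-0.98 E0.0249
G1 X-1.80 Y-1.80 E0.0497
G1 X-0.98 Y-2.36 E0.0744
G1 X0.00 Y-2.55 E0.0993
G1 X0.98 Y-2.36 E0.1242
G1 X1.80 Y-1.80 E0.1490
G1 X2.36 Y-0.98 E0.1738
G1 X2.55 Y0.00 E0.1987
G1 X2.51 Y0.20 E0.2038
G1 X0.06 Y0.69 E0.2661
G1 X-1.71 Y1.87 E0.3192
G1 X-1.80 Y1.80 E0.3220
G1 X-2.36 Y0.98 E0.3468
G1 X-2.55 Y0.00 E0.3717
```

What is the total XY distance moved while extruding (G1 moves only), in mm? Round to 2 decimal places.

Sum the Euclidean lengths of each G1 segment: total = 14.90 mm.

14.90 mm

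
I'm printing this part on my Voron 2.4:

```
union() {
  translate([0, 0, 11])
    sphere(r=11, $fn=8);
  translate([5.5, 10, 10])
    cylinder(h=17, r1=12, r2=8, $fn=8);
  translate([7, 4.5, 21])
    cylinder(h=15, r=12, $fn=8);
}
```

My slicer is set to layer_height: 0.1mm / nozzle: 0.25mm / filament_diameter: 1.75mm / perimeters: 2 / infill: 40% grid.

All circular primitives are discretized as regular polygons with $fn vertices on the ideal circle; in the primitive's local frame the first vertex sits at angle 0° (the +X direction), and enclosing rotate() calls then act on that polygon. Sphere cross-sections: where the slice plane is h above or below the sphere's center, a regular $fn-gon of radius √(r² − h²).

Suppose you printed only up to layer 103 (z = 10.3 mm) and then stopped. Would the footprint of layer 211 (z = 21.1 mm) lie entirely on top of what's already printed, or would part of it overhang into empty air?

part overhangs

Compare the two slices. At z = 10.3: the r=11 sphere slices to a regular 8-gon of circumradius 10.978 (√(r²−h²) with h=0.7 from center) (area = (8/2)·10.978²·sin(360°/8) = 340.85 mm²); the cone at (5.5, 10) (r1=12→r2=8) has section circumradius 11.929 here — a regular 8-gon (area = (8/2)·11.929²·sin(360°/8) = 402.52 mm²); the cylinder at (7, 4.5) is absent (z outside [21, 36]); Merging all regions: the regions partially overlap — summed areas 743.37 mm² minus the doubly-counted overlap 133.44 mm² gives 609.93 mm² — area = 609.93 mm². At z = 21.1: the r=11 sphere slices to a regular 8-gon of circumradius 4.358 (√(r²−h²) with h=10.1 from center) (area = (8/2)·4.358²·sin(360°/8) = 53.71 mm²); the cone at (5.5, 10) contributes a regular 8-gon of circumradius 9.388 (interpolated between r1=12 and r2=8 at t=0.653) (area = (8/2)·9.388²·sin(360°/8) = 249.29 mm²); the cylinder at (7, 4.5): section is a regular 8-gon, circumradius r=12 (area = (8/2)·12.000²·sin(360°/8) = 407.29 mm²); Taking the union: the regions partially overlap — summed areas 710.30 mm² minus the doubly-counted overlap 250.36 mm² gives 459.94 mm² — area = 459.94 mm². Checking containment: at z = 21.1 the cross-section extends beyond the z = 10.3 cross-section by about 62.61 mm².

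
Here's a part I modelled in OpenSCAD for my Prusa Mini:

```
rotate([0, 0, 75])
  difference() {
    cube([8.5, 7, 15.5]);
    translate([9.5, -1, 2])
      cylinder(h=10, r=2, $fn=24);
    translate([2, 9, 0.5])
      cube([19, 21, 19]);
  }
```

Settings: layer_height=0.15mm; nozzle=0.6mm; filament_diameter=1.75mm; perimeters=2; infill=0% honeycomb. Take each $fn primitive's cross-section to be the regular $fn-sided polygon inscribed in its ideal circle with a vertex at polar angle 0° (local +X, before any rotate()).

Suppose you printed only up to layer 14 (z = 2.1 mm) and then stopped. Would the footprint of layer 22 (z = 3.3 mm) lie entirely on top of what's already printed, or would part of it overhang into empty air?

Compare the two slices. At z = 2.1: the 8.5×7 cube contributes its full rectangle (area 59.50 mm²); the cylinder at (9.5, -1): section is a regular 24-gon, circumradius r=2 (area = (24/2)·2.000²·sin(360°/24) = 12.42 mm²); the cube at (2, 9) is present — its section is the full 19×21 rectangle (area 399.00 mm²); After the difference (first − rest): starting from the 8.5×7 cube (59.50 mm²), the r=2 cylinder at (9.5, -1) partially overlaps it — only the 0.30 mm² overlap (of its 12.42 mm²) is removed, clipping the outline; the 19×21 cube at (2, 9) misses the remaining region (no effect) — area = 59.20 mm²; (whole slice rotated 75° about Z — lengths, areas and connectivity unchanged). At z = 3.3: the cube (footprint 8.5×7) is included at this height (area 59.50 mm²); the r=2 cylinder at (9.5, -1) gives a regular 24-gon of circumradius 2 (constant along its height) (area = (24/2)·2.000²·sin(360°/24) = 12.42 mm²); the cube at (2, 9) is present — its section is the full 19×21 rectangle (area 399.00 mm²); Subtracting the remaining from the first: starting from the 8.5×7 cube (59.50 mm²), the r=2 cylinder at (9.5, -1) partially overlaps it — only the 0.30 mm² overlap (of its 12.42 mm²) is removed, clipping the outline; the 19×21 cube at (2, 9) misses the remaining region (no effect) — area = 59.20 mm²; (rotated 75° about Z; rotation is an isometry so areas/perimeters/island counts are preserved). Checking containment: the cross-section at z = 3.3 is a subset of the cross-section at z = 2.1.

entirely on top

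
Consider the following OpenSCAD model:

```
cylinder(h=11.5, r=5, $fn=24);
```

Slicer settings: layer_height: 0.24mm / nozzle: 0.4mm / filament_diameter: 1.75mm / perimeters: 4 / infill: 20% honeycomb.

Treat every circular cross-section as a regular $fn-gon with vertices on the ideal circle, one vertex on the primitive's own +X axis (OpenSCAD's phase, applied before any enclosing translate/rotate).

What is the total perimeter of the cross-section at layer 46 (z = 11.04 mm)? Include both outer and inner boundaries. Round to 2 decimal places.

31.33 mm

At z = 11.04 mm: the r=5 cylinder contributes a regular 24-gon of circumradius 5 (perimeter = 2·24·5.000·sin(180°/24) = 31.33 mm). Overall, the cross-section is a single solid region. Total boundary length (outer) = 31.33 mm.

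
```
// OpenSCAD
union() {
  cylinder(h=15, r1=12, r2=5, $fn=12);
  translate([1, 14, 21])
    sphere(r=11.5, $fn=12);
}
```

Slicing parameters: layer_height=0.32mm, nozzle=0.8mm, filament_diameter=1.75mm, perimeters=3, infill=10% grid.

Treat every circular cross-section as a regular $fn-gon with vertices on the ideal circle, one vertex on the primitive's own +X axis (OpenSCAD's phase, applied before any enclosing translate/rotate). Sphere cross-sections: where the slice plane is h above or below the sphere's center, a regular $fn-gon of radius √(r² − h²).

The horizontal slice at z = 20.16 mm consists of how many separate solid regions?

1

At z = 20.16 mm: the cone is absent (z outside [0, 15]); the r=11.5 sphere at (1, 14) slices to a regular 12-gon of circumradius 11.469 (√(r²−h²) with h=0.84 from center); Combining (union): only the r=11.5 sphere at (1, 14) is present, so the union is just that shape — 1 connected region. The result has 1 disconnected region.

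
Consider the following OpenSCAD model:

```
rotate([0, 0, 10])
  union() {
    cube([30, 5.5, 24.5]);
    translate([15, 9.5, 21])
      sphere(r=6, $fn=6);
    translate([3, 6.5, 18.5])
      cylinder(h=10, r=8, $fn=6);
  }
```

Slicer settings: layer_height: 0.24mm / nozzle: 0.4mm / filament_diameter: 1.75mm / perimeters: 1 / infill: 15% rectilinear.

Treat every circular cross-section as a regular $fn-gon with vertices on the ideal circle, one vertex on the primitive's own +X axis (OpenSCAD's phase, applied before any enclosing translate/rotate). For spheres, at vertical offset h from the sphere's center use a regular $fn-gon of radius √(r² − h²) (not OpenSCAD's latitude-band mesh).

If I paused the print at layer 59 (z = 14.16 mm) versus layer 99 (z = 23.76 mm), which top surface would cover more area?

layer 99 (z = 23.76 mm)

Layer 59 (z = 14.16): the cube (footprint 30×5.5) is included at this height (area 165.00 mm²); the sphere at (15, 9.5) does not reach this height (|z−center|=6.840 > r=6); the cylinder at (3, 6.5) is absent (z outside [18.5, 28.5]); Merging all regions: only the 30×5.5 cube is present, so the union is just that shape — area = 165.00 mm²; (whole slice rotated 10° about Z — lengths, areas and connectivity unchanged). So its area = 165.00 mm². Layer 99 (z = 23.76): the cube (footprint 30×5.5) is included at this height (area 165.00 mm²); the r=6 sphere at (15, 9.5) slices to a regular 6-gon of circumradius 5.328 (√(r²−h²) with h=2.76 from center) (area = (6/2)·5.328²·sin(360°/6) = 73.74 mm²); the cylinder at (3, 6.5): section is a regular 6-gon, circumradius r=8 (area = (6/2)·8.000²·sin(360°/6) = 166.28 mm²); Combining (union): the regions partially overlap — summed areas 405.02 mm² minus the doubly-counted overlap 52.08 mm² gives 352.94 mm² — area = 352.94 mm²; (whole slice rotated 10° about Z — lengths, areas and connectivity unchanged). So its area = 352.94 mm². Layer 99 is larger (352.94 vs 165.00 mm²).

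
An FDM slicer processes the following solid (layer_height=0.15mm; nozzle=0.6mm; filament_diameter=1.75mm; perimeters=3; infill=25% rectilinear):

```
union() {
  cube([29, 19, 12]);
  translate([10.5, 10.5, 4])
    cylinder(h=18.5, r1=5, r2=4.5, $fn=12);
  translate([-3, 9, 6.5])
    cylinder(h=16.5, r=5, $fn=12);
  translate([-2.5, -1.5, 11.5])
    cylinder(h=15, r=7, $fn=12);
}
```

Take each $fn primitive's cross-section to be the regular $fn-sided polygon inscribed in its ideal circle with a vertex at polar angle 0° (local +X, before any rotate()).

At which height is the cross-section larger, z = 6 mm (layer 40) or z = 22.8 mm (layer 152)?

layer 40 (z = 6 mm)

Layer 40 (z = 6): the 29×19 cube contributes its full rectangle (area 551.00 mm²); the cone at (10.5, 10.5) contributes a regular 12-gon of circumradius 4.946 (interpolated between r1=5 and r2=4.5 at t=0.108) (area = (12/2)·4.946²·sin(360°/12) = 73.39 mm²); the cylinder at (-3, 9) is absent (z outside [6.5, 23]); the cylinder at (-2.5, -1.5) is not intersected at this z (z outside [11.5, 26.5]); Combining (union): the cone at (10.5, 10.5) lies entirely inside the 29×19 cube, so the union is just the 29×19 cube — area = 551.00 mm². So its area = 551.00 mm². Layer 152 (z = 22.8): the cube does not reach this height (z outside [0, 12]); the cone at (10.5, 10.5) is not intersected at this z (z outside [4, 22.5]); the cylinder at (-3, 9): section is a regular 12-gon, circumradius r=5 (area = (12/2)·5.000²·sin(360°/12) = 75.00 mm²); the cylinder at (-2.5, -1.5): section is a regular 12-gon, circumradius r=7 (area = (12/2)·7.000²·sin(360°/12) = 147.00 mm²); Taking the union: the regions partially overlap — summed areas 222.00 mm² minus the doubly-counted overlap 4.12 mm² gives 217.88 mm² — area = 217.88 mm². So its area = 217.88 mm². Layer 40 is larger (551.00 vs 217.88 mm²).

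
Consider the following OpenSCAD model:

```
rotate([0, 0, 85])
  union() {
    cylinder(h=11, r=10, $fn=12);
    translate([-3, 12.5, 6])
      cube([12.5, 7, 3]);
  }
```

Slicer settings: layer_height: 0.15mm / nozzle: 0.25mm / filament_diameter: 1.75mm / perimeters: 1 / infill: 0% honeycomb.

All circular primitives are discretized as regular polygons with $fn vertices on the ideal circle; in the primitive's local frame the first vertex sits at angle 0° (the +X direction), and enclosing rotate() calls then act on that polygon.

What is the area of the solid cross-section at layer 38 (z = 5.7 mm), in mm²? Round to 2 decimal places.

At z = 5.7 mm: the r=10 cylinder gives a regular 12-gon of circumradius 10 (constant along its height) (area = (12/2)·10.000²·sin(360°/12) = 300.00 mm²); the cube at (-3, 12.5) does not reach this height (z outside [6, 9]); Merging all regions: only the r=10 cylinder is present, so the union is just that shape — area = 300.00 mm²; (rotated 85° about Z; rotation is an isometry so areas/perimeters/island counts are preserved). Overall, the cross-section is a single solid region. Net area = 300.00 mm².

300.00 mm²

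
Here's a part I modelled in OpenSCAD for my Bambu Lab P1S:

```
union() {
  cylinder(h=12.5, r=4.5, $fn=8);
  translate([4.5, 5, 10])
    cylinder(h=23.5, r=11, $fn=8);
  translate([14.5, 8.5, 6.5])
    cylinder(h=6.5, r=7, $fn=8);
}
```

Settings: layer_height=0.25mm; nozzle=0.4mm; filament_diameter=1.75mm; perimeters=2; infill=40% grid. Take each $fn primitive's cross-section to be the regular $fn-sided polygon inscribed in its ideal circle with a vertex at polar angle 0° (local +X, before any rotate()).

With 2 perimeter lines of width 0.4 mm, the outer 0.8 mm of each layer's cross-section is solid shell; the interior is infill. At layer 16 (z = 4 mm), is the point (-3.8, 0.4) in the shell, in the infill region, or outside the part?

shell

At z = 4 mm: the r=4.5 cylinder gives a regular 8-gon of circumradius 4.5 (constant along its height); the cylinder at (4.5, 5) does not reach this height (z outside [10, 33.5]); the cylinder at (14.5, 8.5) is not intersected at this z (z outside [6.5, 13]); Taking the union: only the r=4.5 cylinder is present, so the union is just that shape — 1 connected region. Overall, the cross-section is a single solid region. The nearest boundary edge runs (-3.18, 3.18)→(-4.50, 0.00); distance from the point to it = 0.49 mm. The point is inside the cross-section, 0.49 mm from the nearest boundary — within the 0.8 mm shell band (2 × 0.4).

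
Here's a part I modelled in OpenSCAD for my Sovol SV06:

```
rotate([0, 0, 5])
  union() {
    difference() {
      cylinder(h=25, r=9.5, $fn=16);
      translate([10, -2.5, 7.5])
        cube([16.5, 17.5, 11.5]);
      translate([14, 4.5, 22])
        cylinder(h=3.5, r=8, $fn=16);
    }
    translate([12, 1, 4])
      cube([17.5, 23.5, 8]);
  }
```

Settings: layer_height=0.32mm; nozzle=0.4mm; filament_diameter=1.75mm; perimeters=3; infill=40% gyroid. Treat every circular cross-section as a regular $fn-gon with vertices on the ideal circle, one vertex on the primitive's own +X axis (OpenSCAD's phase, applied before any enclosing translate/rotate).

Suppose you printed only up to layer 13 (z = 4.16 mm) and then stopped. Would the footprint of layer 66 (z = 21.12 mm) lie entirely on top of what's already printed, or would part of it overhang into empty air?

entirely on top

Compare the two slices. At z = 4.16: the cylinder: section is a regular 16-gon, circumradius r=9.5 (area = (16/2)·9.500²·sin(360°/16) = 276.30 mm²); the cube at (10, -2.5) does not reach this height (z outside [7.5, 19]); the cylinder at (14, 4.5) is absent (z outside [22, 25.5]); After the difference (first − rest): none of the subtracted shapes is present at this height, so the r=9.5 cylinder is unchanged — area = 276.30 mm²; the cube at (12, 1) (footprint 17.5×23.5) is included at this height (area 411.25 mm²); Taking the union: the 2 present regions are separate (no shared area or edge), so areas and boundary lengths simply add and each stays a separate island — area = 687.55 mm²; (rotated 5° about Z; rotation is an isometry so areas/perimeters/island counts are preserved). At z = 21.12: the cylinder: section is a regular 16-gon, circumradius r=9.5 (area = (16/2)·9.500²·sin(360°/16) = 276.30 mm²); the cube at (10, -2.5) is not intersected at this z (z outside [7.5, 19]); the cylinder at (14, 4.5) does not reach this height (z outside [22, 25.5]); Subtracting the remaining from the first: none of the subtracted shapes is present at this height, so the r=9.5 cylinder is unchanged — area = 276.30 mm²; the cube at (12, 1) is absent (z outside [4, 12]); Taking the union: only the result so far is present, so the union is just that shape — area = 276.30 mm²; (rotated 5° about Z; rotation is an isometry so areas/perimeters/island counts are preserved). Checking containment: the cross-section at z = 21.12 is a subset of the cross-section at z = 4.16.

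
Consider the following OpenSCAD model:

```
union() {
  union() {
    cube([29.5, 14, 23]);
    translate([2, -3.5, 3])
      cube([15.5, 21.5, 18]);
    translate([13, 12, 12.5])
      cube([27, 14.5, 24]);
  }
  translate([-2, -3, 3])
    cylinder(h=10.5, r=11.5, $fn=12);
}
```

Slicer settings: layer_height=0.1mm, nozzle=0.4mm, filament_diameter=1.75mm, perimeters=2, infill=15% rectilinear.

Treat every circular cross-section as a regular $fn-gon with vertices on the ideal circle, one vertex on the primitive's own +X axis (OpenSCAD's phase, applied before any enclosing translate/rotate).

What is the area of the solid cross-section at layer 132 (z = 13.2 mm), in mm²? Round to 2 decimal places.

At z = 13.2 mm: the cube is present — its section is the full 29.5×14 rectangle (area 413.00 mm²); the cube at (2, -3.5) (footprint 15.5×21.5) is included at this height (area 333.25 mm²); the cube at (13, 12) is present — its section is the full 27×14.5 rectangle (area 391.50 mm²); Merging all regions: the regions partially overlap — summed areas 1137.75 mm² minus the doubly-counted overlap 268.00 mm² gives 869.75 mm² — area = 869.75 mm²; the r=11.5 cylinder at (-2, -3) contributes a regular 12-gon of circumradius 11.5 (area = (12/2)·11.500²·sin(360°/12) = 396.75 mm²); Merging all regions: the regions partially overlap — summed areas 1266.50 mm² minus the doubly-counted overlap 74.44 mm² gives 1192.06 mm² — area = 1192.06 mm². Overall, the cross-section is a single solid region. Net area = 1192.06 mm².

1192.06 mm²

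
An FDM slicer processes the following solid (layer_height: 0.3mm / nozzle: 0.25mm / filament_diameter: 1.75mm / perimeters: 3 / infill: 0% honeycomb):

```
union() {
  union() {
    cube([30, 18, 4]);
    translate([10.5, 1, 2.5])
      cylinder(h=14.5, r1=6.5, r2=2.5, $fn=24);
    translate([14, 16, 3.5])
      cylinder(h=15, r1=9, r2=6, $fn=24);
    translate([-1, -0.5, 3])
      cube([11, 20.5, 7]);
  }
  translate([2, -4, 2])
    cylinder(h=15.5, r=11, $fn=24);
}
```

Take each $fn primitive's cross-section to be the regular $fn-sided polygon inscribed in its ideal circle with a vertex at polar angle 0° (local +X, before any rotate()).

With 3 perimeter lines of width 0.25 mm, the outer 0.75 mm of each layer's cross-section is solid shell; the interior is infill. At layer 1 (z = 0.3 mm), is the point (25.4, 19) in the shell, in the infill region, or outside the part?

At z = 0.3 mm: the 30×18 cube contributes its full rectangle; the cone at (10.5, 1) does not reach this height (z outside [2.5, 17]); the cone at (14, 16) is not intersected at this z (z outside [3.5, 18.5]); the cube at (-1, -0.5) does not reach this height (z outside [3, 10]); Taking the union: only the 30×18 cube is present, so the union is just that shape — 1 connected region; the cylinder at (2, -4) does not reach this height (z outside [2, 17.5]); Taking the union: only that combined region is present, so the union is just that shape — 1 connected region. Overall, the cross-section is a single solid region. The nearest boundary edge runs (30.00, 18.00)→(0.00, 18.00); distance from the point to it = 1.00 mm. The point is not inside any of the regions above, so it lies outside the cross-section (1.00 mm from the nearest boundary).

outside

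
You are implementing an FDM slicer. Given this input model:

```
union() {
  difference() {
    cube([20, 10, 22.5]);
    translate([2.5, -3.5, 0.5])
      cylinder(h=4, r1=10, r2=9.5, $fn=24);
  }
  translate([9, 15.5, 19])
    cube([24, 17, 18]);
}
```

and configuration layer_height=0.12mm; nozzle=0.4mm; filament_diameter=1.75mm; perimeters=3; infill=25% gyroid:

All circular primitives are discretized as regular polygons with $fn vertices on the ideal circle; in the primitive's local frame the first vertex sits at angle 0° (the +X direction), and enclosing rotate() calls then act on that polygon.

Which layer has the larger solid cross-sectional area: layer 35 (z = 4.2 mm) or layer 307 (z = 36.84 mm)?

layer 307 (z = 36.84 mm)

Layer 35 (z = 4.2): the 20×10 cube contributes its full rectangle (area 200.00 mm²); the cone at (2.5, -3.5): at t=0.925 of its height the radius interpolates to r₁+(r₂−r₁)t = 9.537, giving a regular 24-gon of that circumradius (area = (24/2)·9.537²·sin(360°/24) = 282.52 mm²); Subtracting the remaining from the first: starting from the 20×10 cube (200.00 mm²), the cone at (2.5, -3.5) partially overlaps it — only the 52.89 mm² overlap (of its 282.52 mm²) is removed, clipping the outline — area = 147.11 mm²; the cube at (9, 15.5) is not intersected at this z (z outside [19, 37]); Combining (union): only that combined region is present, so the union is just that shape — area = 147.11 mm². So its area = 147.11 mm². Layer 307 (z = 36.84): the cube is not intersected at this z (z outside [0, 22.5]); the cone at (2.5, -3.5) does not reach this height (z outside [0.5, 4.5]); After the difference (first − rest): the first operand is absent here, so nothing remains; the 24×17 cube at (9, 15.5) contributes its full rectangle (area 408.00 mm²); Taking the union: only the 24×17 cube at (9, 15.5) is present, so the union is just that shape — area = 408.00 mm². So its area = 408.00 mm². Layer 307 is larger (408.00 vs 147.11 mm²).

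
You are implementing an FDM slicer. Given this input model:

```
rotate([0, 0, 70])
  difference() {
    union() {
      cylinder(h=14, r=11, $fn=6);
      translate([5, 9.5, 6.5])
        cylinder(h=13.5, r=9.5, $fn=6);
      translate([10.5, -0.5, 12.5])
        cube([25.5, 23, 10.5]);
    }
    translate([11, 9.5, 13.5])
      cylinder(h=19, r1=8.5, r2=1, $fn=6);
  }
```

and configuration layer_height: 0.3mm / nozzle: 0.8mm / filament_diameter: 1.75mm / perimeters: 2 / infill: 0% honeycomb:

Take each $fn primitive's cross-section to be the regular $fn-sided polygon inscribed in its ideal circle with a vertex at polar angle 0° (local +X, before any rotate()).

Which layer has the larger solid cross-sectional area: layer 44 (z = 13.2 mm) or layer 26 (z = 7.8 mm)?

Layer 44 (z = 13.2): the cylinder: section is a regular 6-gon, circumradius r=11 (area = (6/2)·11.000²·sin(360°/6) = 314.37 mm²); the r=9.5 cylinder at (5, 9.5) gives a regular 6-gon of circumradius 9.5 (constant along its height) (area = (6/2)·9.500²·sin(360°/6) = 234.48 mm²); the 25.5×23 cube at (10.5, -0.5) contributes its full rectangle (area 586.50 mm²); Merging all regions: the regions partially overlap — summed areas 1135.34 mm² minus the doubly-counted overlap 110.65 mm² gives 1024.69 mm² — area = 1024.69 mm²; the cone at (11, 9.5) is not intersected at this z (z outside [13.5, 32.5]); After the difference (first − rest): none of the subtracted shapes is present at this height, so the result so far is unchanged — area = 1024.69 mm²; (rotated 70° about Z; rotation is an isometry so areas/perimeters/island counts are preserved). So its area = 1024.69 mm². Layer 26 (z = 7.8): the r=11 cylinder gives a regular 6-gon of circumradius 11 (constant along its height) (area = (6/2)·11.000²·sin(360°/6) = 314.37 mm²); the r=9.5 cylinder at (5, 9.5) contributes a regular 6-gon of circumradius 9.5 (area = (6/2)·9.500²·sin(360°/6) = 234.48 mm²); the cube at (10.5, -0.5) is absent (z outside [12.5, 23]); Combining (union): the regions partially overlap — summed areas 548.84 mm² minus the doubly-counted overlap 82.55 mm² gives 466.30 mm² — area = 466.30 mm²; the cone at (11, 9.5) is not intersected at this z (z outside [13.5, 32.5]); After the difference (first − rest): none of the subtracted shapes is present at this height, so that combined region is unchanged — area = 466.30 mm²; (rotated 70° about Z; rotation is an isometry so areas/perimeters/island counts are preserved). So its area = 466.30 mm². Layer 44 is larger (1024.69 vs 466.30 mm²).

layer 44 (z = 13.2 mm)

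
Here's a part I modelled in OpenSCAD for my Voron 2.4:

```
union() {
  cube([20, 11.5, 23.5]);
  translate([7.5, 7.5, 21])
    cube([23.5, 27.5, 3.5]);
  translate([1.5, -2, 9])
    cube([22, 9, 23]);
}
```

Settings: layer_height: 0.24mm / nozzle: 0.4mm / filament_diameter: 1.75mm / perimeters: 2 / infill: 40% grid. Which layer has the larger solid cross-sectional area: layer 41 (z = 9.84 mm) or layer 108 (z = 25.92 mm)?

Layer 41 (z = 9.84): the 20×11.5 cube contributes its full rectangle (area 230.00 mm²); the cube at (7.5, 7.5) is absent (z outside [21, 24.5]); the 22×9 cube at (1.5, -2) contributes its full rectangle (area 198.00 mm²); Combining (union): the regions partially overlap — summed areas 428.00 mm² minus the doubly-counted overlap 129.50 mm² gives 298.50 mm² — area = 298.50 mm². So its area = 298.50 mm². Layer 108 (z = 25.92): the cube is not intersected at this z (z outside [0, 23.5]); the cube at (7.5, 7.5) is not intersected at this z (z outside [21, 24.5]); the cube at (1.5, -2) (footprint 22×9) is included at this height (area 198.00 mm²); Combining (union): only the 22×9 cube at (1.5, -2) is present, so the union is just that shape — area = 198.00 mm². So its area = 198.00 mm². Layer 41 is larger (298.50 vs 198.00 mm²).

layer 41 (z = 9.84 mm)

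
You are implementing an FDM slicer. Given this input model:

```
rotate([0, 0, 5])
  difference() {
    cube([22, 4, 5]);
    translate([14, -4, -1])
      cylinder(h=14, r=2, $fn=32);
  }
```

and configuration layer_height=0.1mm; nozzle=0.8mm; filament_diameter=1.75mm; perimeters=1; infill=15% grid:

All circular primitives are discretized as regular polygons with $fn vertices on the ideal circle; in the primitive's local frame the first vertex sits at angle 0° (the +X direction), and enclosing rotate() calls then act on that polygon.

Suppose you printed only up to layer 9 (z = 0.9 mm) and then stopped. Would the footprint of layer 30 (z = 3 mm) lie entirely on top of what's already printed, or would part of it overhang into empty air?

entirely on top

Compare the two slices. At z = 0.9: the cube is present — its section is the full 22×4 rectangle (area 88.00 mm²); the r=2 cylinder at (14, -4) contributes a regular 32-gon of circumradius 2 (area = (32/2)·2.000²·sin(360°/32) = 12.49 mm²); Taking the first minus the rest: starting from the 22×4 cube (88.00 mm²), the r=2 cylinder at (14, -4) misses the remaining region (no effect) — area = 88.00 mm²; (whole slice rotated 5° about Z — lengths, areas and connectivity unchanged). At z = 3: the cube (footprint 22×4) is included at this height (area 88.00 mm²); the r=2 cylinder at (14, -4) gives a regular 32-gon of circumradius 2 (constant along its height) (area = (32/2)·2.000²·sin(360°/32) = 12.49 mm²); Subtracting the remaining from the first: starting from the 22×4 cube (88.00 mm²), the r=2 cylinder at (14, -4) misses the remaining region (no effect) — area = 88.00 mm²; (rotated 5° about Z; rotation is an isometry so areas/perimeters/island counts are preserved). Checking containment: the cross-section at z = 3 is a subset of the cross-section at z = 0.9.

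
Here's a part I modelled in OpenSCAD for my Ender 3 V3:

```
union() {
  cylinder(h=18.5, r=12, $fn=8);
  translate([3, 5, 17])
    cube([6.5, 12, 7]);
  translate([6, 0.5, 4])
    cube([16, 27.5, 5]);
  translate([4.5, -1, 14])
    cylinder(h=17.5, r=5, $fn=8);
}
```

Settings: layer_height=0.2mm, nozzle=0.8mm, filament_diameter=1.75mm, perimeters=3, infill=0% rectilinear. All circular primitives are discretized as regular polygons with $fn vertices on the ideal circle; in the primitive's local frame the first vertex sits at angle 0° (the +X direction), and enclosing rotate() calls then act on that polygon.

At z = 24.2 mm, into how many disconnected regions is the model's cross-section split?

1

At z = 24.2 mm: the cylinder is absent (z outside [0, 18.5]); the cube at (3, 5) does not reach this height (z outside [17, 24]); the cube at (6, 0.5) is absent (z outside [4, 9]); the r=5 cylinder at (4.5, -1) contributes a regular 8-gon of circumradius 5; Taking the union: only the r=5 cylinder at (4.5, -1) is present, so the union is just that shape — 1 connected region. The result has 1 disconnected region.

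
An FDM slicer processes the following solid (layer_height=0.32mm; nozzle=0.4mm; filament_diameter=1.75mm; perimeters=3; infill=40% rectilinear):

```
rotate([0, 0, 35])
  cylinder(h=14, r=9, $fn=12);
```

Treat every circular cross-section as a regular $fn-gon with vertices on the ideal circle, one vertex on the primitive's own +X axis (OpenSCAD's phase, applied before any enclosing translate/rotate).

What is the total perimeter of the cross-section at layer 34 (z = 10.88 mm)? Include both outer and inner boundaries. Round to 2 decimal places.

55.90 mm

At z = 10.88 mm: the r=9 cylinder contributes a regular 12-gon of circumradius 9 (perimeter = 2·12·9.000·sin(180°/12) = 55.90 mm); (whole slice rotated 35° about Z — lengths, areas and connectivity unchanged). Overall, the cross-section is a single solid region. Total boundary length (outer) = 55.90 mm.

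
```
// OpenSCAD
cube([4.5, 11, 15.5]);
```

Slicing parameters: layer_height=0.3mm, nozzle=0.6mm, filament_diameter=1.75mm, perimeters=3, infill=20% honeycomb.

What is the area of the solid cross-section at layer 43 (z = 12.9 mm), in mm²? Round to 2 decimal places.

49.50 mm²

At z = 12.9 mm: the cube (footprint 4.5×11) is included at this height (area 49.50 mm²). Overall, the cross-section is a single solid region. Net area = 49.50 mm².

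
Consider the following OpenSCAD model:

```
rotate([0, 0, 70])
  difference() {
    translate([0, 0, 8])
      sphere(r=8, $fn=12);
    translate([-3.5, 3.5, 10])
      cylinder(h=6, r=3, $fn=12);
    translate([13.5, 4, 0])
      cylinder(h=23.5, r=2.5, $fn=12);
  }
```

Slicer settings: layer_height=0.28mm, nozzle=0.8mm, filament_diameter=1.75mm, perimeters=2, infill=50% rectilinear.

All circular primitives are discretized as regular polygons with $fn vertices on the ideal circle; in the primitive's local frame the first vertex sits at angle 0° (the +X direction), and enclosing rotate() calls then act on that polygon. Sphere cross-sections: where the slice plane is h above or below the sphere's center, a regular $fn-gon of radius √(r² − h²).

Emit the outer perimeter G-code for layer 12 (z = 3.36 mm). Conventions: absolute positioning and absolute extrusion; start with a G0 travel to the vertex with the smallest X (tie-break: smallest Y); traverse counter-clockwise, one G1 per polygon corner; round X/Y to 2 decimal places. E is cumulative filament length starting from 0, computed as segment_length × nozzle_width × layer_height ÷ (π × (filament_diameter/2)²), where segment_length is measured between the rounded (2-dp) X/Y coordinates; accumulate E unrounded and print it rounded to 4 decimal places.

G0 X-6.42 Y-1.13 Z3.36
G1 X-4.99 Y-4.19 E0.3146
G1 X-2.23 Y-6.12 E0.6282
G1 X1.13 Y-6.42 E0.9424
G1 X4.19 Y-4.99 E1.2569
G1 X6.12 Y-2.23 E1.5706
G1 X6.42 Y1.13 E1.8847
G1 X4.99 Y4.19 E2.1993
G1 X2.23 Y6.12 E2.5129
G1 X-1.13 Y6.42 E2.8271
G1 X-4.19 Y4.99 E3.1416
G1 X-6.12 Y2.23 E3.4553
G1 X-6.42 Y-1.13 E3.7694

At z = 3.36 mm: the r=8 sphere slices to a regular 12-gon of circumradius 6.517 (√(r²−h²) with h=4.64 from center); the cylinder at (-3.5, 3.5) is not intersected at this z (z outside [10, 16]); the cylinder at (13.5, 4): section is a regular 12-gon, circumradius r=2.5; After the difference (first − rest): starting from the r=8 sphere, the r=2.5 cylinder at (13.5, 4) misses the remaining region (no effect) — 1 connected region; (rotated 70° about Z; rotation is an isometry so areas/perimeters/island counts are preserved). The outline is a single polygon with 12 vertices. Extrusion per mm of travel: 0.8 × 0.28 / (π × 0.875²) = 0.093128. Accumulating E over each segment gives final E = 3.7694.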